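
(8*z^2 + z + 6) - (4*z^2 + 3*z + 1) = 4*z^2 - 2*z + 5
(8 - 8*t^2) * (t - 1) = -8*t^3 + 8*t^2 + 8*t - 8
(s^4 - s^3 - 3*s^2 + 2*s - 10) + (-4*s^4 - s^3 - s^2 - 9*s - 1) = -3*s^4 - 2*s^3 - 4*s^2 - 7*s - 11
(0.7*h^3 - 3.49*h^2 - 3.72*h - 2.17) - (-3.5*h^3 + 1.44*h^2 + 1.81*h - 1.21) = 4.2*h^3 - 4.93*h^2 - 5.53*h - 0.96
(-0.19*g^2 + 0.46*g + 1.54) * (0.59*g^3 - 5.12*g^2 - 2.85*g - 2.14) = -0.1121*g^5 + 1.2442*g^4 - 0.9051*g^3 - 8.7892*g^2 - 5.3734*g - 3.2956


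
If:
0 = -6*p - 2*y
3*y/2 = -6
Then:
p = 4/3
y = -4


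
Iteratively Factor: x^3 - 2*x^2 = (x)*(x^2 - 2*x) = x*(x - 2)*(x)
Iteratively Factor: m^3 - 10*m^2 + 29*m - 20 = (m - 5)*(m^2 - 5*m + 4) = (m - 5)*(m - 1)*(m - 4)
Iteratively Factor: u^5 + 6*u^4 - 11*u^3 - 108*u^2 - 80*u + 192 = (u + 4)*(u^4 + 2*u^3 - 19*u^2 - 32*u + 48) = (u - 4)*(u + 4)*(u^3 + 6*u^2 + 5*u - 12) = (u - 4)*(u + 4)^2*(u^2 + 2*u - 3) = (u - 4)*(u - 1)*(u + 4)^2*(u + 3)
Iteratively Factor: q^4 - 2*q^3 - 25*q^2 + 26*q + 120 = (q - 3)*(q^3 + q^2 - 22*q - 40) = (q - 3)*(q + 2)*(q^2 - q - 20) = (q - 3)*(q + 2)*(q + 4)*(q - 5)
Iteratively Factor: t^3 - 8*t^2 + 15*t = (t - 3)*(t^2 - 5*t) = (t - 5)*(t - 3)*(t)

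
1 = 1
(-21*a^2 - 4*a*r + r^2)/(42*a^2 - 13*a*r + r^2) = (3*a + r)/(-6*a + r)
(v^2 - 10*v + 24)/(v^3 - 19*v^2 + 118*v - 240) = (v - 4)/(v^2 - 13*v + 40)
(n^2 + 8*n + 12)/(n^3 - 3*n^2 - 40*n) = (n^2 + 8*n + 12)/(n*(n^2 - 3*n - 40))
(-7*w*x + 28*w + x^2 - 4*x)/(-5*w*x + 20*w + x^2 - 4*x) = (-7*w + x)/(-5*w + x)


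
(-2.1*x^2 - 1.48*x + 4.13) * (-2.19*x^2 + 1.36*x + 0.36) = 4.599*x^4 + 0.3852*x^3 - 11.8135*x^2 + 5.084*x + 1.4868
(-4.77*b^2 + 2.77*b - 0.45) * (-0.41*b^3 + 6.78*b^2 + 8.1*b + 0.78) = 1.9557*b^5 - 33.4763*b^4 - 19.6719*b^3 + 15.6654*b^2 - 1.4844*b - 0.351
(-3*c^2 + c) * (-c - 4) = 3*c^3 + 11*c^2 - 4*c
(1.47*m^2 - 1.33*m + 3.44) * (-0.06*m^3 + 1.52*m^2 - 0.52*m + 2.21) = -0.0882*m^5 + 2.3142*m^4 - 2.9924*m^3 + 9.1691*m^2 - 4.7281*m + 7.6024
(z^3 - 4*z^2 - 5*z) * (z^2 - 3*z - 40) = z^5 - 7*z^4 - 33*z^3 + 175*z^2 + 200*z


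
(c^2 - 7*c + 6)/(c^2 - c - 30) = (c - 1)/(c + 5)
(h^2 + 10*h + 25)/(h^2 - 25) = (h + 5)/(h - 5)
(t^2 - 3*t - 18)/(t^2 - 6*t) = (t + 3)/t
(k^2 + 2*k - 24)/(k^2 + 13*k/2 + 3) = 2*(k - 4)/(2*k + 1)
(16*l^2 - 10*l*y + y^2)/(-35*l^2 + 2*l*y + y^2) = (16*l^2 - 10*l*y + y^2)/(-35*l^2 + 2*l*y + y^2)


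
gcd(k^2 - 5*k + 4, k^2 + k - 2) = k - 1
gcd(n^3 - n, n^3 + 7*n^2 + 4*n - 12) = n - 1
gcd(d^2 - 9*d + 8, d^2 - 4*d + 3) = d - 1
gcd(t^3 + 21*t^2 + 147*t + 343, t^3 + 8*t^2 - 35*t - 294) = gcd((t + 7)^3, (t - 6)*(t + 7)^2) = t^2 + 14*t + 49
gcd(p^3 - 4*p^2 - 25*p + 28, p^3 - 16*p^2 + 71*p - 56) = p^2 - 8*p + 7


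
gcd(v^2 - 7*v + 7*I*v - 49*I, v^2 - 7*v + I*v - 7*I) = v - 7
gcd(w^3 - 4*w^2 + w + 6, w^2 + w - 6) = w - 2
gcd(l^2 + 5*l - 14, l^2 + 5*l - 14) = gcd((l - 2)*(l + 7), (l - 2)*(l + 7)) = l^2 + 5*l - 14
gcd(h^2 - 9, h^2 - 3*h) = h - 3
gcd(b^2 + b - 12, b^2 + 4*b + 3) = 1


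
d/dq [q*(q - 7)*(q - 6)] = 3*q^2 - 26*q + 42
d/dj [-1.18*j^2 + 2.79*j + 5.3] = 2.79 - 2.36*j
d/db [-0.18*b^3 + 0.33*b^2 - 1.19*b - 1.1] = -0.54*b^2 + 0.66*b - 1.19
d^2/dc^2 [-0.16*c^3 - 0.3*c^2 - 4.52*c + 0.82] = -0.96*c - 0.6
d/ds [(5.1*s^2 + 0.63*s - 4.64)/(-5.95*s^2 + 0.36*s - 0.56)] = (5.5845*s^2 - 60.928*s + 1.3176)/(35.4025*s^4 - 4.284*s^3 + 6.7936*s^2 - 0.4032*s + 0.3136)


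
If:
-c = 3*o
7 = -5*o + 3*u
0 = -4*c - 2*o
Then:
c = 0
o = 0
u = 7/3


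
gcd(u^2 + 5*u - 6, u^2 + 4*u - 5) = u - 1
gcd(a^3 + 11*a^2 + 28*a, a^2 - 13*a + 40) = 1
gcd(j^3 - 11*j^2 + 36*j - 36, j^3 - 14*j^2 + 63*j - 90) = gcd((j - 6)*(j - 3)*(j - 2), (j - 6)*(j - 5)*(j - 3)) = j^2 - 9*j + 18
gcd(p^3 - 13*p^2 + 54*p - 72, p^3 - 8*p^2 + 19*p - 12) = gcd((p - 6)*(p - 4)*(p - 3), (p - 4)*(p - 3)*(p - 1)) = p^2 - 7*p + 12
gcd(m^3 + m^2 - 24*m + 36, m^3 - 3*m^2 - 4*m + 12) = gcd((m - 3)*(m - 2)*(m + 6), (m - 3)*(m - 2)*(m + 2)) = m^2 - 5*m + 6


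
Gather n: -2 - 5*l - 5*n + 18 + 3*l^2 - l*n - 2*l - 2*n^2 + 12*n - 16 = 3*l^2 - 7*l - 2*n^2 + n*(7 - l)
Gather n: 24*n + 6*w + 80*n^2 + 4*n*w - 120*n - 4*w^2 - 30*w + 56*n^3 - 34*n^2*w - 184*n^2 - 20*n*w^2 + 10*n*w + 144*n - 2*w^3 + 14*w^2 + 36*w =56*n^3 + n^2*(-34*w - 104) + n*(-20*w^2 + 14*w + 48) - 2*w^3 + 10*w^2 + 12*w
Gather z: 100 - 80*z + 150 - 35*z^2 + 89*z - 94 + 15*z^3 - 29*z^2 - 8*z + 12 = 15*z^3 - 64*z^2 + z + 168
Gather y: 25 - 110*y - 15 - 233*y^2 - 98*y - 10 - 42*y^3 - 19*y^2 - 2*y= -42*y^3 - 252*y^2 - 210*y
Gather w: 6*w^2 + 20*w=6*w^2 + 20*w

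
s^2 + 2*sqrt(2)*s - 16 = (s - 2*sqrt(2))*(s + 4*sqrt(2))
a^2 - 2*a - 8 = (a - 4)*(a + 2)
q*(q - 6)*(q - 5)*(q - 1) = q^4 - 12*q^3 + 41*q^2 - 30*q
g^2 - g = g*(g - 1)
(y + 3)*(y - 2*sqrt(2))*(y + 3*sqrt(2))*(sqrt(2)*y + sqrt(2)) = sqrt(2)*y^4 + 2*y^3 + 4*sqrt(2)*y^3 - 9*sqrt(2)*y^2 + 8*y^2 - 48*sqrt(2)*y + 6*y - 36*sqrt(2)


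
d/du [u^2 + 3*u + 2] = 2*u + 3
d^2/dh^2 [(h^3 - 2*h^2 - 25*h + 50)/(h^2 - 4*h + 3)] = 8*(-5*h^3 + 33*h^2 - 87*h + 83)/(h^6 - 12*h^5 + 57*h^4 - 136*h^3 + 171*h^2 - 108*h + 27)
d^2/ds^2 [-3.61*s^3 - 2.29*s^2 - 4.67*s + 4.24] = -21.66*s - 4.58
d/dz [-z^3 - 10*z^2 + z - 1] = -3*z^2 - 20*z + 1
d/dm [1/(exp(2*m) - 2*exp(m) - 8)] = 2*(1 - exp(m))*exp(m)/(-exp(2*m) + 2*exp(m) + 8)^2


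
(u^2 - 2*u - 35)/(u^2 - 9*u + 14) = (u + 5)/(u - 2)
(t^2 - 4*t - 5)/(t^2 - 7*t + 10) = (t + 1)/(t - 2)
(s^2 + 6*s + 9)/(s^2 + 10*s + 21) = (s + 3)/(s + 7)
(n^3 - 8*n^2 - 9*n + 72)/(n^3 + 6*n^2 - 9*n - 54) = (n - 8)/(n + 6)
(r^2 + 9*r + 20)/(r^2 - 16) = (r + 5)/(r - 4)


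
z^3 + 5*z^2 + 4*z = z*(z + 1)*(z + 4)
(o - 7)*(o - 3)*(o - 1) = o^3 - 11*o^2 + 31*o - 21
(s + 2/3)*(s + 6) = s^2 + 20*s/3 + 4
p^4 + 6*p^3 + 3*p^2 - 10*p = p*(p - 1)*(p + 2)*(p + 5)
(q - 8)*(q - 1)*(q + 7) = q^3 - 2*q^2 - 55*q + 56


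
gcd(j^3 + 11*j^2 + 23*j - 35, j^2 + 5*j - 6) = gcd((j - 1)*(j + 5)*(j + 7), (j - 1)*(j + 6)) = j - 1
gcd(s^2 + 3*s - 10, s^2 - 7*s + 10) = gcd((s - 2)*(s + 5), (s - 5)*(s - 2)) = s - 2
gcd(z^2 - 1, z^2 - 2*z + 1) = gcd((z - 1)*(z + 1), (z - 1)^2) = z - 1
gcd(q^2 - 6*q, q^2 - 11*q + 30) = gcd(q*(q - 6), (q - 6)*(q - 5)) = q - 6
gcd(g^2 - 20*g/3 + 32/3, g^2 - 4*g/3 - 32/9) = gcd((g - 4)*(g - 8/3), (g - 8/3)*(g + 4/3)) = g - 8/3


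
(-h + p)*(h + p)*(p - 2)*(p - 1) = -h^2*p^2 + 3*h^2*p - 2*h^2 + p^4 - 3*p^3 + 2*p^2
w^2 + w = w*(w + 1)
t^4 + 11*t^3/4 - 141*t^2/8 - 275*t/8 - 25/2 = (t - 4)*(t + 1/2)*(t + 5/4)*(t + 5)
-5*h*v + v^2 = v*(-5*h + v)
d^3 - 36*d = d*(d - 6)*(d + 6)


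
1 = 1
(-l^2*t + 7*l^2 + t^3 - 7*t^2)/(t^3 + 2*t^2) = (-l^2*t + 7*l^2 + t^3 - 7*t^2)/(t^2*(t + 2))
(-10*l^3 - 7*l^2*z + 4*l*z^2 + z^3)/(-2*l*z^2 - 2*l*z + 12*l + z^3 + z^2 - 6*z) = (5*l^2 + 6*l*z + z^2)/(z^2 + z - 6)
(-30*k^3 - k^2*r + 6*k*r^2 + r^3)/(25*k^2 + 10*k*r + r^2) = (-6*k^2 + k*r + r^2)/(5*k + r)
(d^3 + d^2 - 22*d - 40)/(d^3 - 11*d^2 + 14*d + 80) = (d + 4)/(d - 8)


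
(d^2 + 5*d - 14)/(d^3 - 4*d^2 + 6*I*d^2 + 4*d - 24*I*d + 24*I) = (d + 7)/(d^2 + d*(-2 + 6*I) - 12*I)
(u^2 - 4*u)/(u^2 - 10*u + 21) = u*(u - 4)/(u^2 - 10*u + 21)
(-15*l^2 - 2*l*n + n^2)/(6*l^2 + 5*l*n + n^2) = (-5*l + n)/(2*l + n)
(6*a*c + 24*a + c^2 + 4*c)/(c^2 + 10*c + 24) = (6*a + c)/(c + 6)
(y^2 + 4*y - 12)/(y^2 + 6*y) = (y - 2)/y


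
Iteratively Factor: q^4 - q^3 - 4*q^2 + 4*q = (q - 1)*(q^3 - 4*q) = (q - 2)*(q - 1)*(q^2 + 2*q) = q*(q - 2)*(q - 1)*(q + 2)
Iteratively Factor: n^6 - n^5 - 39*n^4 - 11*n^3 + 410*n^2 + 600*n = (n)*(n^5 - n^4 - 39*n^3 - 11*n^2 + 410*n + 600) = n*(n - 5)*(n^4 + 4*n^3 - 19*n^2 - 106*n - 120) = n*(n - 5)*(n + 3)*(n^3 + n^2 - 22*n - 40) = n*(n - 5)*(n + 2)*(n + 3)*(n^2 - n - 20) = n*(n - 5)*(n + 2)*(n + 3)*(n + 4)*(n - 5)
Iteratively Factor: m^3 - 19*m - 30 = (m + 3)*(m^2 - 3*m - 10) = (m + 2)*(m + 3)*(m - 5)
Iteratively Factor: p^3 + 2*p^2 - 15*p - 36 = (p + 3)*(p^2 - p - 12) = (p + 3)^2*(p - 4)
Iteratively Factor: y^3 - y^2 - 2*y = (y - 2)*(y^2 + y) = y*(y - 2)*(y + 1)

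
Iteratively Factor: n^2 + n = (n)*(n + 1)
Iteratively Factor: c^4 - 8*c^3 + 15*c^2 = (c - 3)*(c^3 - 5*c^2) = (c - 5)*(c - 3)*(c^2) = c*(c - 5)*(c - 3)*(c)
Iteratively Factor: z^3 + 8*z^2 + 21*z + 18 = (z + 3)*(z^2 + 5*z + 6) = (z + 3)^2*(z + 2)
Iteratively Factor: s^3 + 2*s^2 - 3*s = (s + 3)*(s^2 - s) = s*(s + 3)*(s - 1)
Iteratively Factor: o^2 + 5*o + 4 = (o + 4)*(o + 1)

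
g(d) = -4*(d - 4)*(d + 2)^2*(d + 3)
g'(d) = -4*(d - 4)*(d + 2)^2 - 4*(d - 4)*(d + 3)*(2*d + 4) - 4*(d + 2)^2*(d + 3) = -16*d^3 - 36*d^2 + 96*d + 208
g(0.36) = 272.47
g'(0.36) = 237.15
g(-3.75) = -71.20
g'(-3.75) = 185.50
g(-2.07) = 0.11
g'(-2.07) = -3.06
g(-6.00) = -1920.00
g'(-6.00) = 1792.00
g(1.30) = 505.73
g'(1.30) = 236.81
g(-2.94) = 1.47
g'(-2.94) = 21.19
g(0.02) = 196.18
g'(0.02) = 209.91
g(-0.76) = 65.58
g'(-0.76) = 121.27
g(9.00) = -29040.00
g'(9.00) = -13508.00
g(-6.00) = -1920.00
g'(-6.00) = 1792.00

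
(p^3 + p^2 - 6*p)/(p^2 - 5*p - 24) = p*(p - 2)/(p - 8)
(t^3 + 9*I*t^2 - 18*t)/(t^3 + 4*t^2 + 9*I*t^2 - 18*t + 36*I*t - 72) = t/(t + 4)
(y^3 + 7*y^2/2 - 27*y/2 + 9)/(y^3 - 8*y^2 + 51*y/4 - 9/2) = 2*(y^2 + 5*y - 6)/(2*y^2 - 13*y + 6)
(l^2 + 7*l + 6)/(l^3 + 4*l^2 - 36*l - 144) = (l + 1)/(l^2 - 2*l - 24)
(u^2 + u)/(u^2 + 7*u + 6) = u/(u + 6)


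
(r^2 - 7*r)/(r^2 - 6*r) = (r - 7)/(r - 6)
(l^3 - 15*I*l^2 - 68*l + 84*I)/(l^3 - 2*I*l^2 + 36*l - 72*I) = (l - 7*I)/(l + 6*I)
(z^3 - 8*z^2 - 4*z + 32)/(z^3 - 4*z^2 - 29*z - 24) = (z^2 - 4)/(z^2 + 4*z + 3)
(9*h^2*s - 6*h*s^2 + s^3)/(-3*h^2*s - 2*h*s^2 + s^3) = (-3*h + s)/(h + s)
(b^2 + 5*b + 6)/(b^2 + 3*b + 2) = (b + 3)/(b + 1)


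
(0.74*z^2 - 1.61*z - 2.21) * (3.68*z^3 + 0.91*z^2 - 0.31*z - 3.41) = 2.7232*z^5 - 5.2514*z^4 - 9.8273*z^3 - 4.0354*z^2 + 6.1752*z + 7.5361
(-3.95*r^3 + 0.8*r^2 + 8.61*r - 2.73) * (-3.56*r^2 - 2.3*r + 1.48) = 14.062*r^5 + 6.237*r^4 - 38.3376*r^3 - 8.9002*r^2 + 19.0218*r - 4.0404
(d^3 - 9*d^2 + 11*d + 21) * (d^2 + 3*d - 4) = d^5 - 6*d^4 - 20*d^3 + 90*d^2 + 19*d - 84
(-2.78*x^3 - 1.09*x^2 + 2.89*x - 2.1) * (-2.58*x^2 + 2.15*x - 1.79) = 7.1724*x^5 - 3.1648*x^4 - 4.8235*x^3 + 13.5826*x^2 - 9.6881*x + 3.759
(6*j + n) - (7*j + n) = -j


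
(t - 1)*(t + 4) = t^2 + 3*t - 4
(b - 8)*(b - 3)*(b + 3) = b^3 - 8*b^2 - 9*b + 72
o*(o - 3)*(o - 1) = o^3 - 4*o^2 + 3*o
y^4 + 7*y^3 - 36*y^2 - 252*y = y*(y - 6)*(y + 6)*(y + 7)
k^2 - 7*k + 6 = (k - 6)*(k - 1)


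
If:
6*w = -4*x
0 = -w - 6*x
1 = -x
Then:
No Solution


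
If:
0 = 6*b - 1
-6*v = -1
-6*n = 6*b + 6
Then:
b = 1/6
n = -7/6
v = 1/6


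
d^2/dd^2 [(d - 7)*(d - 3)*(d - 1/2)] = 6*d - 21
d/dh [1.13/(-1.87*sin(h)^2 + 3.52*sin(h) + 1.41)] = (4.2262*sin(h) - 3.9776)*cos(h)/(-1.87*sin(h)^2 + 3.52*sin(h) + 1.41)^2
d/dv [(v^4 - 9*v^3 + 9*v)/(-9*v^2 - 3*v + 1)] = (-18*v^5 + 72*v^4 + 58*v^3 + 54*v^2 + 9)/(81*v^4 + 54*v^3 - 9*v^2 - 6*v + 1)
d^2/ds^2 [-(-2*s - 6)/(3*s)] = 4/s^3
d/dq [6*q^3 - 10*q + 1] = 18*q^2 - 10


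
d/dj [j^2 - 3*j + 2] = 2*j - 3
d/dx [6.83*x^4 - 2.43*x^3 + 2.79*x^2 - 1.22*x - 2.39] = 27.32*x^3 - 7.29*x^2 + 5.58*x - 1.22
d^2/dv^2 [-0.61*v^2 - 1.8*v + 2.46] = -1.22000000000000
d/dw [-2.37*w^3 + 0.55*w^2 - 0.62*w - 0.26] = -7.11*w^2 + 1.1*w - 0.62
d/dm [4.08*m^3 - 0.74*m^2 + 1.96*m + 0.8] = 12.24*m^2 - 1.48*m + 1.96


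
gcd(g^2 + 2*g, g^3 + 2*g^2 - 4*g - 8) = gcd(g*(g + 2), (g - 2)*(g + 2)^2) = g + 2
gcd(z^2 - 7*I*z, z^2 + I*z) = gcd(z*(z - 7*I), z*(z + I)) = z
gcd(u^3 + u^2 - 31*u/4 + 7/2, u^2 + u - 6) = u - 2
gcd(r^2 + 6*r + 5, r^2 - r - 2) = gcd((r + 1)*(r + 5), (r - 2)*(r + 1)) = r + 1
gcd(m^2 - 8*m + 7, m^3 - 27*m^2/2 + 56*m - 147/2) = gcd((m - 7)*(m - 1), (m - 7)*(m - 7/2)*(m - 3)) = m - 7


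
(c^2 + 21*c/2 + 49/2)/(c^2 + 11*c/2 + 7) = (c + 7)/(c + 2)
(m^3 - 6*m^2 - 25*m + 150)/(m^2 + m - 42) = (m^2 - 25)/(m + 7)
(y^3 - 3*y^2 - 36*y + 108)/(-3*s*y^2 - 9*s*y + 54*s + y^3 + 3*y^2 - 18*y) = (y - 6)/(-3*s + y)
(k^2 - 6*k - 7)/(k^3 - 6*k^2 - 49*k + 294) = (k + 1)/(k^2 + k - 42)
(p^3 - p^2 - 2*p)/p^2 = p - 1 - 2/p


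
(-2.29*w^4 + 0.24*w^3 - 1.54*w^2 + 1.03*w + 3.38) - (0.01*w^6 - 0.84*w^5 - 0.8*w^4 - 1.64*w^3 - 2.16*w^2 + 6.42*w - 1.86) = -0.01*w^6 + 0.84*w^5 - 1.49*w^4 + 1.88*w^3 + 0.62*w^2 - 5.39*w + 5.24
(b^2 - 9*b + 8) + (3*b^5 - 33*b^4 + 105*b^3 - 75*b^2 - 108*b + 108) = 3*b^5 - 33*b^4 + 105*b^3 - 74*b^2 - 117*b + 116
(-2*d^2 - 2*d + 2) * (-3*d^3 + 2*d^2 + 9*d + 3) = 6*d^5 + 2*d^4 - 28*d^3 - 20*d^2 + 12*d + 6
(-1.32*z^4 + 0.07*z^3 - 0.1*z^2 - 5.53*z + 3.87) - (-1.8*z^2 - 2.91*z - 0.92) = -1.32*z^4 + 0.07*z^3 + 1.7*z^2 - 2.62*z + 4.79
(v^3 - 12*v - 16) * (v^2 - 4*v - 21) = v^5 - 4*v^4 - 33*v^3 + 32*v^2 + 316*v + 336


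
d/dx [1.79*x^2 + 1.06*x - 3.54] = 3.58*x + 1.06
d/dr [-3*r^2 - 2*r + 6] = -6*r - 2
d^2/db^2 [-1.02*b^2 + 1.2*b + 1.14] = -2.04000000000000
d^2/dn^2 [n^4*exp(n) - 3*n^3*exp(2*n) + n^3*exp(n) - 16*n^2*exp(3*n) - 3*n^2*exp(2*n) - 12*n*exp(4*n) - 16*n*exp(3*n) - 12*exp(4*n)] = (n^4 - 12*n^3*exp(n) + 9*n^3 - 144*n^2*exp(2*n) - 48*n^2*exp(n) + 18*n^2 - 192*n*exp(3*n) - 336*n*exp(2*n) - 42*n*exp(n) + 6*n - 288*exp(3*n) - 128*exp(2*n) - 6*exp(n))*exp(n)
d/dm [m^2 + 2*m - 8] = 2*m + 2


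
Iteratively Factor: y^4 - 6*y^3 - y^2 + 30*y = (y - 5)*(y^3 - y^2 - 6*y) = (y - 5)*(y + 2)*(y^2 - 3*y) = y*(y - 5)*(y + 2)*(y - 3)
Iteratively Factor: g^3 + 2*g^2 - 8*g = (g)*(g^2 + 2*g - 8) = g*(g + 4)*(g - 2)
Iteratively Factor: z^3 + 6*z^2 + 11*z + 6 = (z + 2)*(z^2 + 4*z + 3) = (z + 2)*(z + 3)*(z + 1)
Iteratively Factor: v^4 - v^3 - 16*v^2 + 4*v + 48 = (v - 4)*(v^3 + 3*v^2 - 4*v - 12) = (v - 4)*(v + 2)*(v^2 + v - 6) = (v - 4)*(v - 2)*(v + 2)*(v + 3)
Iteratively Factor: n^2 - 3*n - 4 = (n + 1)*(n - 4)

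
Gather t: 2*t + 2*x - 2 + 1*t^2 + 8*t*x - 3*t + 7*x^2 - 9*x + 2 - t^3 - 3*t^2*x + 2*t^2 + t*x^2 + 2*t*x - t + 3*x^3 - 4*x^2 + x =-t^3 + t^2*(3 - 3*x) + t*(x^2 + 10*x - 2) + 3*x^3 + 3*x^2 - 6*x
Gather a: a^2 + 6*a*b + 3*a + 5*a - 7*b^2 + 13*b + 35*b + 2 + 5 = a^2 + a*(6*b + 8) - 7*b^2 + 48*b + 7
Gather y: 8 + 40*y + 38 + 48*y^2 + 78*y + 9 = 48*y^2 + 118*y + 55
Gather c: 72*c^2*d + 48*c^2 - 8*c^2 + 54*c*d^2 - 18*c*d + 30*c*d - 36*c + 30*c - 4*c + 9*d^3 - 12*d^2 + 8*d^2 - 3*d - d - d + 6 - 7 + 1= c^2*(72*d + 40) + c*(54*d^2 + 12*d - 10) + 9*d^3 - 4*d^2 - 5*d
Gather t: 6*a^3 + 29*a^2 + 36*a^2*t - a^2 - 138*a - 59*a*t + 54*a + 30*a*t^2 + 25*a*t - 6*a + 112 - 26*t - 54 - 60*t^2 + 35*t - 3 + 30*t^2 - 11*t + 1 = 6*a^3 + 28*a^2 - 90*a + t^2*(30*a - 30) + t*(36*a^2 - 34*a - 2) + 56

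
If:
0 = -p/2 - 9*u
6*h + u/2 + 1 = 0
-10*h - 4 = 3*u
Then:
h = -1/13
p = 252/13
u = -14/13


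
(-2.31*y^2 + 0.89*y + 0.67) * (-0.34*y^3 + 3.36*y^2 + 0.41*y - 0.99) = 0.7854*y^5 - 8.0642*y^4 + 1.8155*y^3 + 4.903*y^2 - 0.6064*y - 0.6633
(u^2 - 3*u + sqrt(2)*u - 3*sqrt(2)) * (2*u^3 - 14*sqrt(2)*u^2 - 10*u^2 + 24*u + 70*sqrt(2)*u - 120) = 2*u^5 - 12*sqrt(2)*u^4 - 16*u^4 + 26*u^3 + 96*sqrt(2)*u^3 - 156*sqrt(2)*u^2 + 32*u^2 - 192*sqrt(2)*u - 60*u + 360*sqrt(2)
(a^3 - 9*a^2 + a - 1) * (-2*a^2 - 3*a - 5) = -2*a^5 + 15*a^4 + 20*a^3 + 44*a^2 - 2*a + 5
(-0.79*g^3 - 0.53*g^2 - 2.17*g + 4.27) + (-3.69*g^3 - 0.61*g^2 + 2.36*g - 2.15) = -4.48*g^3 - 1.14*g^2 + 0.19*g + 2.12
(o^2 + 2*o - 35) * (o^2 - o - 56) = o^4 + o^3 - 93*o^2 - 77*o + 1960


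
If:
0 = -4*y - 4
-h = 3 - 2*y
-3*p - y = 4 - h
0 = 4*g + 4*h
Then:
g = 5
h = -5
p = -8/3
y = -1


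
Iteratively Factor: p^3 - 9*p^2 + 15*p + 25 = (p - 5)*(p^2 - 4*p - 5) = (p - 5)*(p + 1)*(p - 5)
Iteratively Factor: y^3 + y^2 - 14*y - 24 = (y + 3)*(y^2 - 2*y - 8) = (y + 2)*(y + 3)*(y - 4)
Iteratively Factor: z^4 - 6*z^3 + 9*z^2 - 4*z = (z - 4)*(z^3 - 2*z^2 + z) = (z - 4)*(z - 1)*(z^2 - z) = z*(z - 4)*(z - 1)*(z - 1)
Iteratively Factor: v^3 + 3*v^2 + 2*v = (v + 2)*(v^2 + v) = (v + 1)*(v + 2)*(v)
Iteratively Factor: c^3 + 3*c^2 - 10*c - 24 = (c + 2)*(c^2 + c - 12) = (c - 3)*(c + 2)*(c + 4)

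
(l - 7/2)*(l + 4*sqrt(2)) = l^2 - 7*l/2 + 4*sqrt(2)*l - 14*sqrt(2)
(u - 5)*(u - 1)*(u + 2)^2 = u^4 - 2*u^3 - 15*u^2 - 4*u + 20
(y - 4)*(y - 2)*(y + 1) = y^3 - 5*y^2 + 2*y + 8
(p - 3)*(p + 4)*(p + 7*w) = p^3 + 7*p^2*w + p^2 + 7*p*w - 12*p - 84*w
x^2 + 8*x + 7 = (x + 1)*(x + 7)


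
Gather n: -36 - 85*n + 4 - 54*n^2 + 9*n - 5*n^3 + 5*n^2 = -5*n^3 - 49*n^2 - 76*n - 32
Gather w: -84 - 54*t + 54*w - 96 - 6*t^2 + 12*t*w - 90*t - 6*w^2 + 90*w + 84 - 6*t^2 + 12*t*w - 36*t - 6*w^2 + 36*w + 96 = -12*t^2 - 180*t - 12*w^2 + w*(24*t + 180)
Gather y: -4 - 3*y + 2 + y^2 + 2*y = y^2 - y - 2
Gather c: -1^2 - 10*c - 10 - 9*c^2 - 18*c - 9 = -9*c^2 - 28*c - 20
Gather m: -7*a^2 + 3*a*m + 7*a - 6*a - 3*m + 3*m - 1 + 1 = -7*a^2 + 3*a*m + a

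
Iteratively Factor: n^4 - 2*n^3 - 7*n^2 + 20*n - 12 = (n - 2)*(n^3 - 7*n + 6) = (n - 2)^2*(n^2 + 2*n - 3) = (n - 2)^2*(n - 1)*(n + 3)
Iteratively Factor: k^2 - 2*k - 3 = (k + 1)*(k - 3)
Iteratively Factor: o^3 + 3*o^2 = (o)*(o^2 + 3*o) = o*(o + 3)*(o)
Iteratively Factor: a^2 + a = (a + 1)*(a)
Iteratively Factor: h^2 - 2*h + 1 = (h - 1)*(h - 1)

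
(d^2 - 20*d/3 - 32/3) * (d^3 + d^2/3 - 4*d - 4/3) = d^5 - 19*d^4/3 - 152*d^3/9 + 196*d^2/9 + 464*d/9 + 128/9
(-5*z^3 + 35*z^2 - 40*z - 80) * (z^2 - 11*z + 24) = -5*z^5 + 90*z^4 - 545*z^3 + 1200*z^2 - 80*z - 1920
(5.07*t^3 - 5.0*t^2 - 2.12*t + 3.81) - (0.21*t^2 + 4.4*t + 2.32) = 5.07*t^3 - 5.21*t^2 - 6.52*t + 1.49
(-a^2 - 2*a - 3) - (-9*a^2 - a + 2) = 8*a^2 - a - 5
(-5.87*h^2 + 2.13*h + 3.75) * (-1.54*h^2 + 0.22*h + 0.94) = 9.0398*h^4 - 4.5716*h^3 - 10.8242*h^2 + 2.8272*h + 3.525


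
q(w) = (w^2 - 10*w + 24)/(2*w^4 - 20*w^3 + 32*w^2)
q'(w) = (2*w - 10)/(2*w^4 - 20*w^3 + 32*w^2) + (w^2 - 10*w + 24)*(-8*w^3 + 60*w^2 - 64*w)/(2*w^4 - 20*w^3 + 32*w^2)^2 = (-w^4 + 20*w^3 - 148*w^2 + 440*w - 384)/(w^3*(w^4 - 20*w^3 + 132*w^2 - 320*w + 256))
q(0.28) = 10.22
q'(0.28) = -70.27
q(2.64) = -0.10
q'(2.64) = 0.30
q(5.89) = 0.00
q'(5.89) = -0.00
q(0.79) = 1.54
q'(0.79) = -3.18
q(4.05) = 0.00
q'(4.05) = 0.01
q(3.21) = -0.02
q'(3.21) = 0.05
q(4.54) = 0.00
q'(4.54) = 0.00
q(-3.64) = 0.04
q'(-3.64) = 0.02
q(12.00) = 0.00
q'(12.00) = 0.00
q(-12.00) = 0.00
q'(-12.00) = 0.00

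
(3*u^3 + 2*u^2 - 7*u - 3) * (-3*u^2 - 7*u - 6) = -9*u^5 - 27*u^4 - 11*u^3 + 46*u^2 + 63*u + 18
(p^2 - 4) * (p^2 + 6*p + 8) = p^4 + 6*p^3 + 4*p^2 - 24*p - 32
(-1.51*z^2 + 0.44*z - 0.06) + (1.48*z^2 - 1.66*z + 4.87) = -0.03*z^2 - 1.22*z + 4.81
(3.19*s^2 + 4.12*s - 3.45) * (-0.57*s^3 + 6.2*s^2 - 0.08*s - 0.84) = -1.8183*s^5 + 17.4296*s^4 + 27.2553*s^3 - 24.3992*s^2 - 3.1848*s + 2.898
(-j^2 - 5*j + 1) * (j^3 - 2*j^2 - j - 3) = -j^5 - 3*j^4 + 12*j^3 + 6*j^2 + 14*j - 3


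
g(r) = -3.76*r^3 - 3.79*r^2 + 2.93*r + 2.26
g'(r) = -11.28*r^2 - 7.58*r + 2.93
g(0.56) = 2.05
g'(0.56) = -4.85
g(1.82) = -27.63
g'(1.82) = -48.23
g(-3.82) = 145.36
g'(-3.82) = -132.72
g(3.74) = -236.49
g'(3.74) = -183.20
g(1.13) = -4.69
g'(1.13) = -20.04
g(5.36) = -669.93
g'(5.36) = -361.77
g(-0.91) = -0.71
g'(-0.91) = 0.49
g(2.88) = -110.56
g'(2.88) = -112.46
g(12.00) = -7005.62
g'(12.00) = -1712.35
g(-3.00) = 60.88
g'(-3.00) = -75.85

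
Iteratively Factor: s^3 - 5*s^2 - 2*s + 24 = (s + 2)*(s^2 - 7*s + 12) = (s - 4)*(s + 2)*(s - 3)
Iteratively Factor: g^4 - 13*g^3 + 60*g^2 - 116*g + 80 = (g - 2)*(g^3 - 11*g^2 + 38*g - 40) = (g - 5)*(g - 2)*(g^2 - 6*g + 8) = (g - 5)*(g - 2)^2*(g - 4)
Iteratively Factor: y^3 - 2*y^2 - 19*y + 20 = (y + 4)*(y^2 - 6*y + 5) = (y - 1)*(y + 4)*(y - 5)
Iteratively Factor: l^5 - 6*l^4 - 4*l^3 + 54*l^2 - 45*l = (l - 3)*(l^4 - 3*l^3 - 13*l^2 + 15*l) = (l - 5)*(l - 3)*(l^3 + 2*l^2 - 3*l) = (l - 5)*(l - 3)*(l + 3)*(l^2 - l) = l*(l - 5)*(l - 3)*(l + 3)*(l - 1)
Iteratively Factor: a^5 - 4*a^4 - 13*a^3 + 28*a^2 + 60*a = (a + 2)*(a^4 - 6*a^3 - a^2 + 30*a) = (a - 5)*(a + 2)*(a^3 - a^2 - 6*a) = (a - 5)*(a + 2)^2*(a^2 - 3*a) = a*(a - 5)*(a + 2)^2*(a - 3)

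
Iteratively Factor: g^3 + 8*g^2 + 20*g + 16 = (g + 2)*(g^2 + 6*g + 8) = (g + 2)*(g + 4)*(g + 2)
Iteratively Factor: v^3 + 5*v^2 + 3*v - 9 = (v + 3)*(v^2 + 2*v - 3) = (v + 3)^2*(v - 1)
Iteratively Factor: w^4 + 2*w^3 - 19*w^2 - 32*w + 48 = (w - 4)*(w^3 + 6*w^2 + 5*w - 12) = (w - 4)*(w - 1)*(w^2 + 7*w + 12) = (w - 4)*(w - 1)*(w + 4)*(w + 3)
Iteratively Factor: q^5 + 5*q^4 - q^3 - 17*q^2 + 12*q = (q)*(q^4 + 5*q^3 - q^2 - 17*q + 12) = q*(q + 3)*(q^3 + 2*q^2 - 7*q + 4) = q*(q - 1)*(q + 3)*(q^2 + 3*q - 4) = q*(q - 1)^2*(q + 3)*(q + 4)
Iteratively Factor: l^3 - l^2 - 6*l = (l + 2)*(l^2 - 3*l) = (l - 3)*(l + 2)*(l)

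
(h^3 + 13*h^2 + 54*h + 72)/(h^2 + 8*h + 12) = (h^2 + 7*h + 12)/(h + 2)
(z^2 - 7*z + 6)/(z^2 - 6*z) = (z - 1)/z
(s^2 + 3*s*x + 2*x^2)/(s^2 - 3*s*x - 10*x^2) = (-s - x)/(-s + 5*x)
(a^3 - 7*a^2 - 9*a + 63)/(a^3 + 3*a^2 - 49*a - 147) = (a - 3)/(a + 7)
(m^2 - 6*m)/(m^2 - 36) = m/(m + 6)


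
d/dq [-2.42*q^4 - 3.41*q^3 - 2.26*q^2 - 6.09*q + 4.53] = -9.68*q^3 - 10.23*q^2 - 4.52*q - 6.09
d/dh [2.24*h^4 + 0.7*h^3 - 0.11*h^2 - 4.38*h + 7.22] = 8.96*h^3 + 2.1*h^2 - 0.22*h - 4.38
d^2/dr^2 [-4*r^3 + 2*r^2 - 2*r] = 4 - 24*r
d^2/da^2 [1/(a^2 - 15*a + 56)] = 2*(-a^2 + 15*a + (2*a - 15)^2 - 56)/(a^2 - 15*a + 56)^3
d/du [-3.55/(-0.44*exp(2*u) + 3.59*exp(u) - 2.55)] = (12.7445 - 3.124*exp(u))*exp(u)/(0.44*exp(2*u) - 3.59*exp(u) + 2.55)^2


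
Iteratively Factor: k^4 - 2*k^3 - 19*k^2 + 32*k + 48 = (k + 4)*(k^3 - 6*k^2 + 5*k + 12) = (k - 3)*(k + 4)*(k^2 - 3*k - 4) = (k - 3)*(k + 1)*(k + 4)*(k - 4)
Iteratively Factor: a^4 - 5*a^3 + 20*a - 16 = (a - 4)*(a^3 - a^2 - 4*a + 4) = (a - 4)*(a + 2)*(a^2 - 3*a + 2) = (a - 4)*(a - 2)*(a + 2)*(a - 1)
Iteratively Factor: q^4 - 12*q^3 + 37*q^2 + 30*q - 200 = (q - 4)*(q^3 - 8*q^2 + 5*q + 50) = (q - 5)*(q - 4)*(q^2 - 3*q - 10) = (q - 5)*(q - 4)*(q + 2)*(q - 5)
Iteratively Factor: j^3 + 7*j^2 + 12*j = (j + 4)*(j^2 + 3*j) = (j + 3)*(j + 4)*(j)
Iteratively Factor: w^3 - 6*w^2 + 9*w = (w)*(w^2 - 6*w + 9) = w*(w - 3)*(w - 3)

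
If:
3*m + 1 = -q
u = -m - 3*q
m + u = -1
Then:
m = -4/9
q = 1/3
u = -5/9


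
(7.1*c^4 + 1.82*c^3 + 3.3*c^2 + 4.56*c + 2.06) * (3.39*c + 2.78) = 24.069*c^5 + 25.9078*c^4 + 16.2466*c^3 + 24.6324*c^2 + 19.6602*c + 5.7268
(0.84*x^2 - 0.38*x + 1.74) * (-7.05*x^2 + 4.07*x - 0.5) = -5.922*x^4 + 6.0978*x^3 - 14.2336*x^2 + 7.2718*x - 0.87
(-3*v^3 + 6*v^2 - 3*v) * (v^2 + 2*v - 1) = -3*v^5 + 12*v^3 - 12*v^2 + 3*v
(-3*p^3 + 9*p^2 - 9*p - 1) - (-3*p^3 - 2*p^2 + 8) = 11*p^2 - 9*p - 9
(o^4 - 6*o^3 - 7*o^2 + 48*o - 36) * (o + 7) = o^5 + o^4 - 49*o^3 - o^2 + 300*o - 252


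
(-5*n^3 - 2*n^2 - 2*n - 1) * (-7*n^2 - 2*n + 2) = 35*n^5 + 24*n^4 + 8*n^3 + 7*n^2 - 2*n - 2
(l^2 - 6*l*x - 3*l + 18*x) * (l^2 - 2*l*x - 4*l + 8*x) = l^4 - 8*l^3*x - 7*l^3 + 12*l^2*x^2 + 56*l^2*x + 12*l^2 - 84*l*x^2 - 96*l*x + 144*x^2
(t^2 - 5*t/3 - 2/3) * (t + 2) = t^3 + t^2/3 - 4*t - 4/3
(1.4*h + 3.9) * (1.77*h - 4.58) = 2.478*h^2 + 0.491*h - 17.862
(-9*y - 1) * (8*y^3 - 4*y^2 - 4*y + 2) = -72*y^4 + 28*y^3 + 40*y^2 - 14*y - 2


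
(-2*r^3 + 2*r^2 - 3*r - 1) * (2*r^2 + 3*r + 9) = -4*r^5 - 2*r^4 - 18*r^3 + 7*r^2 - 30*r - 9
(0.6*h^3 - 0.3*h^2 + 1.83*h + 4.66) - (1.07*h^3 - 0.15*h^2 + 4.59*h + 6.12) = -0.47*h^3 - 0.15*h^2 - 2.76*h - 1.46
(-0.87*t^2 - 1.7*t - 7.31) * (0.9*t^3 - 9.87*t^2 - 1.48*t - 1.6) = -0.783*t^5 + 7.0569*t^4 + 11.4876*t^3 + 76.0577*t^2 + 13.5388*t + 11.696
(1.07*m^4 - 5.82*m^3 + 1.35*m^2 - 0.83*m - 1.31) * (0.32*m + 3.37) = 0.3424*m^5 + 1.7435*m^4 - 19.1814*m^3 + 4.2839*m^2 - 3.2163*m - 4.4147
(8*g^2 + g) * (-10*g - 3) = -80*g^3 - 34*g^2 - 3*g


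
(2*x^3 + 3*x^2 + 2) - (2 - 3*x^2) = 2*x^3 + 6*x^2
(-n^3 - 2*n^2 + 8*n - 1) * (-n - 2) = n^4 + 4*n^3 - 4*n^2 - 15*n + 2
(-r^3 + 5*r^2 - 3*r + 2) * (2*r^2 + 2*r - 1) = -2*r^5 + 8*r^4 + 5*r^3 - 7*r^2 + 7*r - 2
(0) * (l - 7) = 0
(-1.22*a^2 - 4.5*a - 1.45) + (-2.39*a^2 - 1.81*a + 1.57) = -3.61*a^2 - 6.31*a + 0.12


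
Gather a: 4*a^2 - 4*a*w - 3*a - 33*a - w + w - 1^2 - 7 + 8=4*a^2 + a*(-4*w - 36)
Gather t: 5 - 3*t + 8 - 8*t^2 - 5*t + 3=-8*t^2 - 8*t + 16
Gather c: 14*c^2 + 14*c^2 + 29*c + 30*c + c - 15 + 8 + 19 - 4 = 28*c^2 + 60*c + 8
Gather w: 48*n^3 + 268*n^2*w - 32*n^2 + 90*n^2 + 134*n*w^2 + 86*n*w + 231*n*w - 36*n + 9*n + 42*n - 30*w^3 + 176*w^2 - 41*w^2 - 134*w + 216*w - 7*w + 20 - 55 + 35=48*n^3 + 58*n^2 + 15*n - 30*w^3 + w^2*(134*n + 135) + w*(268*n^2 + 317*n + 75)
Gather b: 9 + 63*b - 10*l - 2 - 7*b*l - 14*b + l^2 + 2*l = b*(49 - 7*l) + l^2 - 8*l + 7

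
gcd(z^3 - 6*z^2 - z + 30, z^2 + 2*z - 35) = z - 5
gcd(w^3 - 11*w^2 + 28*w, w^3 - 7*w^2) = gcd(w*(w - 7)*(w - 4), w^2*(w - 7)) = w^2 - 7*w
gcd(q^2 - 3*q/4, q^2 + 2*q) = q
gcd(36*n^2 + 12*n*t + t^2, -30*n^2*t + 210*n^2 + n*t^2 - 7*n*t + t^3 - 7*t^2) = 6*n + t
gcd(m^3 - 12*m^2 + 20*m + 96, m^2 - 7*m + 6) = m - 6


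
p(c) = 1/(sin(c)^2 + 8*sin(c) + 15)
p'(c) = (-2*sin(c)*cos(c) - 8*cos(c))/(sin(c)^2 + 8*sin(c) + 15)^2 = -2*(sin(c) + 4)*cos(c)/(sin(c)^2 + 8*sin(c) + 15)^2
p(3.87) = 0.10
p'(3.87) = 0.05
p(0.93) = 0.05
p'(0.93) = -0.01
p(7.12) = 0.05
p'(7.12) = -0.01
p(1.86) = 0.04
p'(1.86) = 0.01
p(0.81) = 0.05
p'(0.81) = -0.01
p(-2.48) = 0.10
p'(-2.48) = 0.05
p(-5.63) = 0.05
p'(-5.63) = -0.02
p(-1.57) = 0.12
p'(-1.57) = -0.00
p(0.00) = 0.07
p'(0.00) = -0.04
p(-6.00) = 0.06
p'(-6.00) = -0.03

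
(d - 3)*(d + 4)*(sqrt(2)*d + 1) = sqrt(2)*d^3 + d^2 + sqrt(2)*d^2 - 12*sqrt(2)*d + d - 12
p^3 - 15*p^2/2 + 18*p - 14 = (p - 7/2)*(p - 2)^2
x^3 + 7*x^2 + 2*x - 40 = (x - 2)*(x + 4)*(x + 5)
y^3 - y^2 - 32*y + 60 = (y - 5)*(y - 2)*(y + 6)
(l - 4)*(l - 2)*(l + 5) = l^3 - l^2 - 22*l + 40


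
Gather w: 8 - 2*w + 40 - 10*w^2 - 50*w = -10*w^2 - 52*w + 48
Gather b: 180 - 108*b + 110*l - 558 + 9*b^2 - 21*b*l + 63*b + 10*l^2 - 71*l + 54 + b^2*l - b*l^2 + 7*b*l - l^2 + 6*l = b^2*(l + 9) + b*(-l^2 - 14*l - 45) + 9*l^2 + 45*l - 324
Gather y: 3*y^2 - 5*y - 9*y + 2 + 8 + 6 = 3*y^2 - 14*y + 16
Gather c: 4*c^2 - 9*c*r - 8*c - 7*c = 4*c^2 + c*(-9*r - 15)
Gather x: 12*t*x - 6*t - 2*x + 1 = -6*t + x*(12*t - 2) + 1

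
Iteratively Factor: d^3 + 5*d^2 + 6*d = (d)*(d^2 + 5*d + 6) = d*(d + 2)*(d + 3)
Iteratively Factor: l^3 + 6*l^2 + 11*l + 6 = (l + 2)*(l^2 + 4*l + 3) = (l + 1)*(l + 2)*(l + 3)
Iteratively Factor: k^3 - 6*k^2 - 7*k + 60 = (k + 3)*(k^2 - 9*k + 20) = (k - 5)*(k + 3)*(k - 4)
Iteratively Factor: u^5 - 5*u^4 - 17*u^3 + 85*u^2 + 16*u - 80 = (u - 1)*(u^4 - 4*u^3 - 21*u^2 + 64*u + 80) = (u - 1)*(u + 1)*(u^3 - 5*u^2 - 16*u + 80) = (u - 4)*(u - 1)*(u + 1)*(u^2 - u - 20) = (u - 5)*(u - 4)*(u - 1)*(u + 1)*(u + 4)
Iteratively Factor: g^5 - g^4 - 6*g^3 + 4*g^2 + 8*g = (g - 2)*(g^4 + g^3 - 4*g^2 - 4*g) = (g - 2)^2*(g^3 + 3*g^2 + 2*g) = (g - 2)^2*(g + 2)*(g^2 + g) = (g - 2)^2*(g + 1)*(g + 2)*(g)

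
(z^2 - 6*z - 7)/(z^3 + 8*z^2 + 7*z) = (z - 7)/(z*(z + 7))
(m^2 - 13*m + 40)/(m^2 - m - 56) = (m - 5)/(m + 7)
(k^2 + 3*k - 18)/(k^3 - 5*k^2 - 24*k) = (-k^2 - 3*k + 18)/(k*(-k^2 + 5*k + 24))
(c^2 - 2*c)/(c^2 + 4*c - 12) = c/(c + 6)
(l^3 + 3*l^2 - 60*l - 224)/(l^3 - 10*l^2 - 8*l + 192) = (l + 7)/(l - 6)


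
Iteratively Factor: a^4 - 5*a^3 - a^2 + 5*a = (a)*(a^3 - 5*a^2 - a + 5) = a*(a - 1)*(a^2 - 4*a - 5) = a*(a - 1)*(a + 1)*(a - 5)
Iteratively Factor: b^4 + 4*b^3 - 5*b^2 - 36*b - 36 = (b + 2)*(b^3 + 2*b^2 - 9*b - 18) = (b - 3)*(b + 2)*(b^2 + 5*b + 6) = (b - 3)*(b + 2)^2*(b + 3)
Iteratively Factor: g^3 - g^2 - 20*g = (g)*(g^2 - g - 20) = g*(g + 4)*(g - 5)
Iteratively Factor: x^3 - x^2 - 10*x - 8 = (x - 4)*(x^2 + 3*x + 2) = (x - 4)*(x + 2)*(x + 1)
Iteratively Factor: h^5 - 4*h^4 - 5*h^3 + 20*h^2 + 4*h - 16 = (h + 2)*(h^4 - 6*h^3 + 7*h^2 + 6*h - 8) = (h - 1)*(h + 2)*(h^3 - 5*h^2 + 2*h + 8) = (h - 2)*(h - 1)*(h + 2)*(h^2 - 3*h - 4) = (h - 2)*(h - 1)*(h + 1)*(h + 2)*(h - 4)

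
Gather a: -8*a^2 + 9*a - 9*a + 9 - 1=8 - 8*a^2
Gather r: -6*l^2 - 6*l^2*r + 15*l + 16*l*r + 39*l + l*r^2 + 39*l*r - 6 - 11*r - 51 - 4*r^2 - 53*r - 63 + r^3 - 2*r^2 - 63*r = -6*l^2 + 54*l + r^3 + r^2*(l - 6) + r*(-6*l^2 + 55*l - 127) - 120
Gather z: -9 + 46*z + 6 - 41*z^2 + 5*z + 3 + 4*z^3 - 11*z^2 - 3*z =4*z^3 - 52*z^2 + 48*z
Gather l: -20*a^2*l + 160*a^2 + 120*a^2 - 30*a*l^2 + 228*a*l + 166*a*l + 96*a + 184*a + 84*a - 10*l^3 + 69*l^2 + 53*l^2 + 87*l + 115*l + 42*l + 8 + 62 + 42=280*a^2 + 364*a - 10*l^3 + l^2*(122 - 30*a) + l*(-20*a^2 + 394*a + 244) + 112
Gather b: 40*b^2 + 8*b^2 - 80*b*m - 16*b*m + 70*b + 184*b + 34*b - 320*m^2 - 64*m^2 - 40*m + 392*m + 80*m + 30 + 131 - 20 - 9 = 48*b^2 + b*(288 - 96*m) - 384*m^2 + 432*m + 132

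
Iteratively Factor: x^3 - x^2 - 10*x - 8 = (x - 4)*(x^2 + 3*x + 2) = (x - 4)*(x + 1)*(x + 2)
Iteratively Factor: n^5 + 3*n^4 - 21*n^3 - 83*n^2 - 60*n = (n - 5)*(n^4 + 8*n^3 + 19*n^2 + 12*n) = n*(n - 5)*(n^3 + 8*n^2 + 19*n + 12) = n*(n - 5)*(n + 1)*(n^2 + 7*n + 12) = n*(n - 5)*(n + 1)*(n + 4)*(n + 3)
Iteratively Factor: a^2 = (a)*(a)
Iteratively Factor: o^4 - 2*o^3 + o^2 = (o)*(o^3 - 2*o^2 + o) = o^2*(o^2 - 2*o + 1) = o^2*(o - 1)*(o - 1)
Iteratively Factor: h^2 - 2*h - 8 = (h - 4)*(h + 2)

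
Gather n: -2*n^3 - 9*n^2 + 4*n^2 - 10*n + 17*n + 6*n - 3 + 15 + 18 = -2*n^3 - 5*n^2 + 13*n + 30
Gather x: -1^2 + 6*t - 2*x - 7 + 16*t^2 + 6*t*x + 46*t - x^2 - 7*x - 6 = 16*t^2 + 52*t - x^2 + x*(6*t - 9) - 14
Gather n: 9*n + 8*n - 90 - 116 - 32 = 17*n - 238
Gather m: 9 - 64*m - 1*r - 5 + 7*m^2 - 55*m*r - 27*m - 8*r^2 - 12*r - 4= 7*m^2 + m*(-55*r - 91) - 8*r^2 - 13*r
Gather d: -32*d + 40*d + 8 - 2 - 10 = 8*d - 4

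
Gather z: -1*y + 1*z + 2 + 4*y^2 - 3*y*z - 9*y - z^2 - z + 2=4*y^2 - 3*y*z - 10*y - z^2 + 4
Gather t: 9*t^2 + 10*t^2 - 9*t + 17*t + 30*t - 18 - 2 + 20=19*t^2 + 38*t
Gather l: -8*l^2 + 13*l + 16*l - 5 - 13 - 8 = -8*l^2 + 29*l - 26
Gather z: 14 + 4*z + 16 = 4*z + 30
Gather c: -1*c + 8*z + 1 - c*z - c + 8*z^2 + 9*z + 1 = c*(-z - 2) + 8*z^2 + 17*z + 2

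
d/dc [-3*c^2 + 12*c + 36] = 12 - 6*c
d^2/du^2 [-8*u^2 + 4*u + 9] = -16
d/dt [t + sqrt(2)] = 1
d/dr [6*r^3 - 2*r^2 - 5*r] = 18*r^2 - 4*r - 5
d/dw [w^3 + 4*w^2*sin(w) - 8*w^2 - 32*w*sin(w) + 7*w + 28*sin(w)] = 4*w^2*cos(w) + 3*w^2 + 8*w*sin(w) - 32*w*cos(w) - 16*w - 32*sin(w) + 28*cos(w) + 7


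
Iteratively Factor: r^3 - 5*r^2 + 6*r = (r - 3)*(r^2 - 2*r) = r*(r - 3)*(r - 2)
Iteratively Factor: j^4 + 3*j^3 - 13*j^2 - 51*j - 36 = (j + 3)*(j^3 - 13*j - 12) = (j + 3)^2*(j^2 - 3*j - 4) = (j + 1)*(j + 3)^2*(j - 4)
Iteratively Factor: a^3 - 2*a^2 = (a)*(a^2 - 2*a) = a*(a - 2)*(a)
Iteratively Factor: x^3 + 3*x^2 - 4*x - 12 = (x + 2)*(x^2 + x - 6) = (x - 2)*(x + 2)*(x + 3)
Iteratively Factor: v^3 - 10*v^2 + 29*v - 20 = (v - 1)*(v^2 - 9*v + 20) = (v - 4)*(v - 1)*(v - 5)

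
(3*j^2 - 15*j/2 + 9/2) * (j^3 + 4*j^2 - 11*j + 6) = 3*j^5 + 9*j^4/2 - 117*j^3/2 + 237*j^2/2 - 189*j/2 + 27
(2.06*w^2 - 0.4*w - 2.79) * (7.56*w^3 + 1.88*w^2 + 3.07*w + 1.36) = 15.5736*w^5 + 0.8488*w^4 - 15.5202*w^3 - 3.6716*w^2 - 9.1093*w - 3.7944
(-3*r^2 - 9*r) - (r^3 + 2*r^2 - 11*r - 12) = -r^3 - 5*r^2 + 2*r + 12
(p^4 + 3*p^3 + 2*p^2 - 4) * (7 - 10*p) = -10*p^5 - 23*p^4 + p^3 + 14*p^2 + 40*p - 28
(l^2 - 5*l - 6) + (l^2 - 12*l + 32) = 2*l^2 - 17*l + 26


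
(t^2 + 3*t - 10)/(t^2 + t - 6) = (t + 5)/(t + 3)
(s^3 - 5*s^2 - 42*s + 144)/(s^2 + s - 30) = (s^2 - 11*s + 24)/(s - 5)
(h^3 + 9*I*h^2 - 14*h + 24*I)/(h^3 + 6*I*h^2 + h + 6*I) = (h + 4*I)/(h + I)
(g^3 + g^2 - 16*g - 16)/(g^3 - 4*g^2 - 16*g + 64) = (g + 1)/(g - 4)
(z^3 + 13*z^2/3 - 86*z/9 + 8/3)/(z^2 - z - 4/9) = (3*z^2 + 17*z - 6)/(3*z + 1)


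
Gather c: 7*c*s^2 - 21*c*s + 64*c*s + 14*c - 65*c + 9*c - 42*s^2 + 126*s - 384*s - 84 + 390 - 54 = c*(7*s^2 + 43*s - 42) - 42*s^2 - 258*s + 252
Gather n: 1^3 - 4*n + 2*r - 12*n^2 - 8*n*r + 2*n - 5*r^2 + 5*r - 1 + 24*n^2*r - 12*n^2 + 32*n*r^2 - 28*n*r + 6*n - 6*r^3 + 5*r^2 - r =n^2*(24*r - 24) + n*(32*r^2 - 36*r + 4) - 6*r^3 + 6*r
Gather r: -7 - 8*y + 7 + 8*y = 0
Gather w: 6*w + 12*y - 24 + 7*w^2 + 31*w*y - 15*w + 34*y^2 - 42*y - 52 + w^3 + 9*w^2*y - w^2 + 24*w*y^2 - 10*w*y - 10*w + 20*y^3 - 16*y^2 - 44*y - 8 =w^3 + w^2*(9*y + 6) + w*(24*y^2 + 21*y - 19) + 20*y^3 + 18*y^2 - 74*y - 84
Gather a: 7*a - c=7*a - c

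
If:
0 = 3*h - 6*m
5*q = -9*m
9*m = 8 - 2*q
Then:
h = 80/27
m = 40/27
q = -8/3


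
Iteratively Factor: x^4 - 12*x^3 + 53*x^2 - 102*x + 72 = (x - 3)*(x^3 - 9*x^2 + 26*x - 24) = (x - 3)^2*(x^2 - 6*x + 8) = (x - 4)*(x - 3)^2*(x - 2)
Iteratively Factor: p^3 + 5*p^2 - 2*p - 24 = (p + 3)*(p^2 + 2*p - 8) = (p + 3)*(p + 4)*(p - 2)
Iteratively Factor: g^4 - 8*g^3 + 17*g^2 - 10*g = (g - 5)*(g^3 - 3*g^2 + 2*g) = (g - 5)*(g - 1)*(g^2 - 2*g) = g*(g - 5)*(g - 1)*(g - 2)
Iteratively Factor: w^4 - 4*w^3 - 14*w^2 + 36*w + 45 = (w + 1)*(w^3 - 5*w^2 - 9*w + 45) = (w - 5)*(w + 1)*(w^2 - 9) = (w - 5)*(w + 1)*(w + 3)*(w - 3)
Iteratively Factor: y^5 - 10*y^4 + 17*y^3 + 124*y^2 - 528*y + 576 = (y - 3)*(y^4 - 7*y^3 - 4*y^2 + 112*y - 192) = (y - 3)^2*(y^3 - 4*y^2 - 16*y + 64) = (y - 3)^2*(y + 4)*(y^2 - 8*y + 16) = (y - 4)*(y - 3)^2*(y + 4)*(y - 4)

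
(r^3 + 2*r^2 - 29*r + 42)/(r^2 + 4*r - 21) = r - 2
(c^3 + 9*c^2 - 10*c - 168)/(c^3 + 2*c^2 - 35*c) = (c^2 + 2*c - 24)/(c*(c - 5))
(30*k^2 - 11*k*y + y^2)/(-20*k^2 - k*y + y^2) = (-6*k + y)/(4*k + y)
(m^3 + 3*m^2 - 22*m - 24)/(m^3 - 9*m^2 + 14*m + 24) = (m + 6)/(m - 6)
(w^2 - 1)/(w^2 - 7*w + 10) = (w^2 - 1)/(w^2 - 7*w + 10)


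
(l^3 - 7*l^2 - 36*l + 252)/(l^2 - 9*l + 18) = (l^2 - l - 42)/(l - 3)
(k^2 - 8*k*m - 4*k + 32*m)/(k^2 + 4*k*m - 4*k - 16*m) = (k - 8*m)/(k + 4*m)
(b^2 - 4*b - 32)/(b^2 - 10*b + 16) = (b + 4)/(b - 2)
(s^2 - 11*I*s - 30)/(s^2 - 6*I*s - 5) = (s - 6*I)/(s - I)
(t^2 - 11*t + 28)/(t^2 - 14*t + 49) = (t - 4)/(t - 7)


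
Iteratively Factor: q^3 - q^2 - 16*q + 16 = (q + 4)*(q^2 - 5*q + 4) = (q - 1)*(q + 4)*(q - 4)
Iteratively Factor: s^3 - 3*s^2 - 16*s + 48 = (s + 4)*(s^2 - 7*s + 12) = (s - 3)*(s + 4)*(s - 4)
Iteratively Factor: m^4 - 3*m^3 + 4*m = (m - 2)*(m^3 - m^2 - 2*m) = (m - 2)*(m + 1)*(m^2 - 2*m) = m*(m - 2)*(m + 1)*(m - 2)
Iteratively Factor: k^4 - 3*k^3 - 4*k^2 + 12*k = (k - 3)*(k^3 - 4*k) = (k - 3)*(k - 2)*(k^2 + 2*k) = (k - 3)*(k - 2)*(k + 2)*(k)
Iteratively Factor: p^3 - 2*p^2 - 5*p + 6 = (p - 3)*(p^2 + p - 2) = (p - 3)*(p + 2)*(p - 1)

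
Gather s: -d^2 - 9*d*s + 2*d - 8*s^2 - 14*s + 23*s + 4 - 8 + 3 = -d^2 + 2*d - 8*s^2 + s*(9 - 9*d) - 1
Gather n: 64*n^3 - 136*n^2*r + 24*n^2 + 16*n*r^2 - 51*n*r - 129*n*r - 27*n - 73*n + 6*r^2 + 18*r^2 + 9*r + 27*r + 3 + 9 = 64*n^3 + n^2*(24 - 136*r) + n*(16*r^2 - 180*r - 100) + 24*r^2 + 36*r + 12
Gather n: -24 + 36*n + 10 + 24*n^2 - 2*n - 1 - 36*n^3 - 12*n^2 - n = -36*n^3 + 12*n^2 + 33*n - 15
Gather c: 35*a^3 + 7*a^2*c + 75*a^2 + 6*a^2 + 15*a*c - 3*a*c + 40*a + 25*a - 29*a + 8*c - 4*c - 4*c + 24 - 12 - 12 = 35*a^3 + 81*a^2 + 36*a + c*(7*a^2 + 12*a)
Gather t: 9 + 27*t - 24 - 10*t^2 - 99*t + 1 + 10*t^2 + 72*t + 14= 0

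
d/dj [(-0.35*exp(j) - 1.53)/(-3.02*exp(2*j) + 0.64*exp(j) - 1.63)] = (-1.057*exp(2*j) - 9.2412*exp(j) + 1.5497)*exp(j)/(9.1204*exp(4*j) - 3.8656*exp(3*j) + 10.2548*exp(2*j) - 2.0864*exp(j) + 2.6569)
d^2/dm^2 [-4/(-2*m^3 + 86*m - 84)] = 4*(-3*m*(m^3 - 43*m + 42) + (3*m^2 - 43)^2)/(m^3 - 43*m + 42)^3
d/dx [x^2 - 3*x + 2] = 2*x - 3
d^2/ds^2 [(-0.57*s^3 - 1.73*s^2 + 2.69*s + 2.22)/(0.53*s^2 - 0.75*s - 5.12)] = (4.44089209850063e-16*s^4 - 3.598862*s^3 - 37.55838*s^2 - 51.150444*s - 96.81514)/(0.148877*s^6 - 0.632025*s^5 - 3.420249*s^4 + 11.789325*s^3 + 33.040896*s^2 - 58.9824*s - 134.217728)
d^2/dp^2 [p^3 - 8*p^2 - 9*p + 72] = 6*p - 16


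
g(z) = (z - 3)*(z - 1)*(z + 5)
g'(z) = (z - 3)*(z - 1) + (z - 3)*(z + 5) + (z - 1)*(z + 5)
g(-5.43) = -23.31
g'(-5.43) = 60.59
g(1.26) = -2.83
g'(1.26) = -9.72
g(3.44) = 9.06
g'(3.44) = 25.38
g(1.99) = -6.99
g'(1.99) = -1.14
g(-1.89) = 43.95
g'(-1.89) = -10.06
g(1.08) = -0.93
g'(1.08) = -11.34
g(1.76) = -6.37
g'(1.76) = -4.19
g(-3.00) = 48.00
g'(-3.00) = 4.00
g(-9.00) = -480.00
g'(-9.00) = 208.00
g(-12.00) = -1365.00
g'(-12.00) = 391.00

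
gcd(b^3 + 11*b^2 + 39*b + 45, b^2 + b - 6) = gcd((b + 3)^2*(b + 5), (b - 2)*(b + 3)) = b + 3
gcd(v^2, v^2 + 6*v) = v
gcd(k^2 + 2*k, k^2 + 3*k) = k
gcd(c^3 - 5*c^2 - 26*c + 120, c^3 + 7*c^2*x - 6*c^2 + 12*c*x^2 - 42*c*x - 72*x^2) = c - 6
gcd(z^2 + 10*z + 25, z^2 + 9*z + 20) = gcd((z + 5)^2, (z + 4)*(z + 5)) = z + 5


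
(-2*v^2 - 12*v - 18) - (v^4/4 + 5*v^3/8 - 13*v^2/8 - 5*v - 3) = -v^4/4 - 5*v^3/8 - 3*v^2/8 - 7*v - 15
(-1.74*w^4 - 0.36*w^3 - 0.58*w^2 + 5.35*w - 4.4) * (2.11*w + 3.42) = -3.6714*w^5 - 6.7104*w^4 - 2.455*w^3 + 9.3049*w^2 + 9.013*w - 15.048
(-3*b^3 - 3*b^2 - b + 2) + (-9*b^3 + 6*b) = -12*b^3 - 3*b^2 + 5*b + 2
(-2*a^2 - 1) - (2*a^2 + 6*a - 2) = -4*a^2 - 6*a + 1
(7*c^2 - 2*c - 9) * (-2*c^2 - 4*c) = -14*c^4 - 24*c^3 + 26*c^2 + 36*c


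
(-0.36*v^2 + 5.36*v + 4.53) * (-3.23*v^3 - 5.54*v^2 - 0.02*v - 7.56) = 1.1628*v^5 - 15.3184*v^4 - 44.3191*v^3 - 22.4818*v^2 - 40.6122*v - 34.2468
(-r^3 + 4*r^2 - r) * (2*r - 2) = -2*r^4 + 10*r^3 - 10*r^2 + 2*r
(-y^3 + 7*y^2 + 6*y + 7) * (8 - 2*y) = 2*y^4 - 22*y^3 + 44*y^2 + 34*y + 56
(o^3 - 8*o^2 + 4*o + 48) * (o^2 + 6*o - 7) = o^5 - 2*o^4 - 51*o^3 + 128*o^2 + 260*o - 336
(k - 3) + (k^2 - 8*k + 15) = k^2 - 7*k + 12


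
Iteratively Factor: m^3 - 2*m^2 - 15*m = (m)*(m^2 - 2*m - 15) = m*(m + 3)*(m - 5)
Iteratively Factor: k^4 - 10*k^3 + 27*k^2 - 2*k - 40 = (k - 2)*(k^3 - 8*k^2 + 11*k + 20) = (k - 4)*(k - 2)*(k^2 - 4*k - 5) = (k - 5)*(k - 4)*(k - 2)*(k + 1)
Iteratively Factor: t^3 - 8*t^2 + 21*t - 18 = (t - 3)*(t^2 - 5*t + 6) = (t - 3)^2*(t - 2)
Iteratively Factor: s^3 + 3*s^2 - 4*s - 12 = (s - 2)*(s^2 + 5*s + 6) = (s - 2)*(s + 3)*(s + 2)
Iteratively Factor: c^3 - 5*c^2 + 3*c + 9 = (c + 1)*(c^2 - 6*c + 9) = (c - 3)*(c + 1)*(c - 3)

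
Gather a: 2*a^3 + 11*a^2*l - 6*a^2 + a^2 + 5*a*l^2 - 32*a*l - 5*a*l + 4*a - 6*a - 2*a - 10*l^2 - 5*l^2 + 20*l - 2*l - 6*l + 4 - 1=2*a^3 + a^2*(11*l - 5) + a*(5*l^2 - 37*l - 4) - 15*l^2 + 12*l + 3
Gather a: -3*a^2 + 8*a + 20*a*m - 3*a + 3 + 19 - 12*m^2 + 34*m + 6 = -3*a^2 + a*(20*m + 5) - 12*m^2 + 34*m + 28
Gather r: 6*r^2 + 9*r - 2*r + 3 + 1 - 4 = 6*r^2 + 7*r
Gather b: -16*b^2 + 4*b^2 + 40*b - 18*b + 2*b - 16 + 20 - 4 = -12*b^2 + 24*b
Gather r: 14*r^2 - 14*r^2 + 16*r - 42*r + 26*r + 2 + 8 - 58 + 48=0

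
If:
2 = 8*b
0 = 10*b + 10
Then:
No Solution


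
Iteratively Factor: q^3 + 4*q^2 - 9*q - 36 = (q - 3)*(q^2 + 7*q + 12) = (q - 3)*(q + 4)*(q + 3)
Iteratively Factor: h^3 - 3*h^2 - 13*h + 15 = (h - 1)*(h^2 - 2*h - 15) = (h - 5)*(h - 1)*(h + 3)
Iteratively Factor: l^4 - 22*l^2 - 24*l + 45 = (l - 1)*(l^3 + l^2 - 21*l - 45) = (l - 5)*(l - 1)*(l^2 + 6*l + 9) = (l - 5)*(l - 1)*(l + 3)*(l + 3)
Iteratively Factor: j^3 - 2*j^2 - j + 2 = (j - 1)*(j^2 - j - 2) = (j - 1)*(j + 1)*(j - 2)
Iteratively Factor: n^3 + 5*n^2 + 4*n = (n)*(n^2 + 5*n + 4) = n*(n + 4)*(n + 1)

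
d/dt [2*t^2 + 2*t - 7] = 4*t + 2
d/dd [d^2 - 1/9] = 2*d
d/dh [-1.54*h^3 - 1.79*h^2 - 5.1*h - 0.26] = -4.62*h^2 - 3.58*h - 5.1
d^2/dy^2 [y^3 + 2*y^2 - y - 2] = 6*y + 4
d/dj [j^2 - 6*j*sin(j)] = -6*j*cos(j) + 2*j - 6*sin(j)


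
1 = 1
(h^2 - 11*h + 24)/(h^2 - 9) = (h - 8)/(h + 3)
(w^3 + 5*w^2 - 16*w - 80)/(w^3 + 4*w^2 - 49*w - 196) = (w^2 + w - 20)/(w^2 - 49)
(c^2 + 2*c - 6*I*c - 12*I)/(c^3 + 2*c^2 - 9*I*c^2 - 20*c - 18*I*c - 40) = (c - 6*I)/(c^2 - 9*I*c - 20)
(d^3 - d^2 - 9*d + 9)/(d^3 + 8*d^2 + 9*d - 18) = (d - 3)/(d + 6)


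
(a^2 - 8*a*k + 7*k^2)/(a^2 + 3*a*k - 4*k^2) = (a - 7*k)/(a + 4*k)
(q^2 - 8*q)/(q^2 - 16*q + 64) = q/(q - 8)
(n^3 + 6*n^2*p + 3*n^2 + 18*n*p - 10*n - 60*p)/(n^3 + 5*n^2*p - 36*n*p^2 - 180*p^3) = (-n^2 - 3*n + 10)/(-n^2 + n*p + 30*p^2)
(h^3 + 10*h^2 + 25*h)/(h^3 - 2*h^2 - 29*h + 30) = h*(h + 5)/(h^2 - 7*h + 6)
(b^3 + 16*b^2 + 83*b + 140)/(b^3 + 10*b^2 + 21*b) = (b^2 + 9*b + 20)/(b*(b + 3))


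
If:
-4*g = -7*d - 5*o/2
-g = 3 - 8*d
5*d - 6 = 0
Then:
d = 6/5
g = 33/5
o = 36/5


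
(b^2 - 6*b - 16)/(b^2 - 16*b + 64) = (b + 2)/(b - 8)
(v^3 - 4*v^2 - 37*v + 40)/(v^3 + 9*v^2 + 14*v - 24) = (v^2 - 3*v - 40)/(v^2 + 10*v + 24)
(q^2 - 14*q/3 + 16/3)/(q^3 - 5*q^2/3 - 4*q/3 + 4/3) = (3*q - 8)/(3*q^2 + q - 2)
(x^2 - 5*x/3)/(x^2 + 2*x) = (x - 5/3)/(x + 2)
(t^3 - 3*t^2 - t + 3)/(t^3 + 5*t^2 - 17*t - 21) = (t - 1)/(t + 7)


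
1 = 1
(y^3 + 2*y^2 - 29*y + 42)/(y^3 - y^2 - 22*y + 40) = (y^2 + 4*y - 21)/(y^2 + y - 20)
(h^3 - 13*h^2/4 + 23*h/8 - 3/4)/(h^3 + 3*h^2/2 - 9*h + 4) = (h - 3/4)/(h + 4)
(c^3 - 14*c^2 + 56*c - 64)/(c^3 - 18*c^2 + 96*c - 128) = (c - 4)/(c - 8)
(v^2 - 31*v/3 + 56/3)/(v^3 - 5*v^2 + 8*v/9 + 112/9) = 3*(v - 8)/(3*v^2 - 8*v - 16)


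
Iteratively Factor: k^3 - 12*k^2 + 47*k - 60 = (k - 3)*(k^2 - 9*k + 20) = (k - 5)*(k - 3)*(k - 4)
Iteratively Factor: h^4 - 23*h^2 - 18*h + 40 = (h + 2)*(h^3 - 2*h^2 - 19*h + 20) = (h - 5)*(h + 2)*(h^2 + 3*h - 4) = (h - 5)*(h + 2)*(h + 4)*(h - 1)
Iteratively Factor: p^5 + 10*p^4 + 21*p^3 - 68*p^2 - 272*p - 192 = (p + 4)*(p^4 + 6*p^3 - 3*p^2 - 56*p - 48) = (p + 4)^2*(p^3 + 2*p^2 - 11*p - 12) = (p + 1)*(p + 4)^2*(p^2 + p - 12) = (p + 1)*(p + 4)^3*(p - 3)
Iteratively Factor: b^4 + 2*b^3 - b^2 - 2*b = (b + 1)*(b^3 + b^2 - 2*b) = (b + 1)*(b + 2)*(b^2 - b) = (b - 1)*(b + 1)*(b + 2)*(b)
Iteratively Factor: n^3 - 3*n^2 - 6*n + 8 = (n + 2)*(n^2 - 5*n + 4) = (n - 4)*(n + 2)*(n - 1)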